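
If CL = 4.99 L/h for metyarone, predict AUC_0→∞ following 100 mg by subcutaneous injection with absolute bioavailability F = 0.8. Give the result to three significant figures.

AUC_0→∞ = F × Dose / CL
        = 0.8 × 100 / 4.99 = 16.0321 mg/L·h

AUC = 16.0 mg/L·h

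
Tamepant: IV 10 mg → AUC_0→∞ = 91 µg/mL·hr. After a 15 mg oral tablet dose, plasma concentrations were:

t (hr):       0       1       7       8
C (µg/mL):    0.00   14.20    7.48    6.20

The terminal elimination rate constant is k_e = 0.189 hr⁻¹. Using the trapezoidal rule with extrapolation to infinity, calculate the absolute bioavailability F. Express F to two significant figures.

Trapezoidal AUC_0→8 (oral tablet):
  [0→1]: (0.00+14.20)/2 × 1 = 7.1
  [1→7]: (14.20+7.48)/2 × 6 = 65.04
  [7→8]: (7.48+6.20)/2 × 1 = 6.84
  Sum = 78.98 µg/mL·hr
Tail: C_last/k_e = 6.20/0.189 = 32.804
AUC_0→∞ (oral tablet) = 78.98 + 32.804 = 111.784 µg/mL·hr
F = (AUC_ev/D_ev)/(AUC_iv/D_iv) = (111.784/15)/(91/10) = 7.45227/9.1 = 0.8189

F = 0.82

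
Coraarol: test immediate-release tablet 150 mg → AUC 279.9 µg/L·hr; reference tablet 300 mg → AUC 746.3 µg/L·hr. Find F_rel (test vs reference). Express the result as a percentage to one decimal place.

F_rel = (AUC_test/D_test) / (AUC_ref/D_ref)
      = (279.9/150) / (746.3/300)
      = 1.866 / 2.48767 = 0.7501 = 75.01%

F_rel = 75.0%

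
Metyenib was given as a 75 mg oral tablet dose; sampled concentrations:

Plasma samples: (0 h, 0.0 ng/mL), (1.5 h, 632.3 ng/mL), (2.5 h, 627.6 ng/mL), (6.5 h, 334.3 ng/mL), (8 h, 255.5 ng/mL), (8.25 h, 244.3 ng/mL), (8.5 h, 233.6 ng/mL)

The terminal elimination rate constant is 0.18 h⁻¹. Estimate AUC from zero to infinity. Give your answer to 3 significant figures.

Trapezoidal AUC_0→8.5:
  [0→1.5]: (0.0+632.3)/2 × 1.5 = 474.225
  [1.5→2.5]: (632.3+627.6)/2 × 1 = 629.95
  [2.5→6.5]: (627.6+334.3)/2 × 4 = 1923.8
  [6.5→8]: (334.3+255.5)/2 × 1.5 = 442.35
  [8→8.25]: (255.5+244.3)/2 × 0.25 = 62.475
  [8.25→8.5]: (244.3+233.6)/2 × 0.25 = 59.7375
  Sum = 3592.5375 ng/mL·h
Extrapolated tail: C_last / k_e = 233.6 / 0.18 = 1297.778
AUC_0→∞ = 3592.5375 + 1297.778 = 4890.3155 ng/mL·h

AUC = 4890 ng/mL·h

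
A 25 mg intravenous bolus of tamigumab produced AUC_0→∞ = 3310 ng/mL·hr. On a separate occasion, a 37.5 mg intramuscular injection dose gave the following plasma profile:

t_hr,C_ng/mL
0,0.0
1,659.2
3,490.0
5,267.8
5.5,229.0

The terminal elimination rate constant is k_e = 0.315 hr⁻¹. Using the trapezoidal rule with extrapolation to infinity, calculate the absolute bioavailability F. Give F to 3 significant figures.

Trapezoidal AUC_0→5.5 (intramuscular injection):
  [0→1]: (0.0+659.2)/2 × 1 = 329.6
  [1→3]: (659.2+490.0)/2 × 2 = 1149.2
  [3→5]: (490.0+267.8)/2 × 2 = 757.8
  [5→5.5]: (267.8+229.0)/2 × 0.5 = 124.2
  Sum = 2360.8 ng/mL·hr
Tail: C_last/k_e = 229.0/0.315 = 726.984
AUC_0→∞ (intramuscular injection) = 2360.8 + 726.984 = 3087.784 ng/mL·hr
F = (AUC_ev/D_ev)/(AUC_iv/D_iv) = (3087.784/37.5)/(3310/25) = 82.3409/132.4 = 0.6219

F = 0.622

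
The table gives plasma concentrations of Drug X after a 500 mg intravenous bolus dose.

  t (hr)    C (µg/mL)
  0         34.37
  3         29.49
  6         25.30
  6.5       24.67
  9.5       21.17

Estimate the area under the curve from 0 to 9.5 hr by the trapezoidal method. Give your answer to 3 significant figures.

AUC = 259 µg/mL·hr

Trapezoidal AUC_0→9.5:
  [0→3]: (34.37+29.49)/2 × 3 = 95.79
  [3→6]: (29.49+25.30)/2 × 3 = 82.185
  [6→6.5]: (25.30+24.67)/2 × 0.5 = 12.4925
  [6.5→9.5]: (24.67+21.17)/2 × 3 = 68.76
  Sum = 259.2275 µg/mL·hr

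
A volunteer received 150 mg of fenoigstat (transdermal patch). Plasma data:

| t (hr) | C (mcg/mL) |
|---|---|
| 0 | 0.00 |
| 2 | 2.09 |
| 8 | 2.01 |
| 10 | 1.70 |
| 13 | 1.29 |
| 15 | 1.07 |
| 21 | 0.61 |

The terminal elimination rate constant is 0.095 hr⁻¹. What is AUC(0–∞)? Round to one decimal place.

AUC = 36.4 mcg/mL·hr

Trapezoidal AUC_0→21:
  [0→2]: (0.00+2.09)/2 × 2 = 2.09
  [2→8]: (2.09+2.01)/2 × 6 = 12.3
  [8→10]: (2.01+1.70)/2 × 2 = 3.71
  [10→13]: (1.70+1.29)/2 × 3 = 4.485
  [13→15]: (1.29+1.07)/2 × 2 = 2.36
  [15→21]: (1.07+0.61)/2 × 6 = 5.04
  Sum = 29.985 mcg/mL·hr
Extrapolated tail: C_last / k_e = 0.61 / 0.095 = 6.421
AUC_0→∞ = 29.985 + 6.421 = 36.406 mcg/mL·hr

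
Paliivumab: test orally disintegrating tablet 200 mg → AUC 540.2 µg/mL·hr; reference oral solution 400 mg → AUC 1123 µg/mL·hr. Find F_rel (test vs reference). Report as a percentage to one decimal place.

F_rel = 96.2%

F_rel = (AUC_test/D_test) / (AUC_ref/D_ref)
      = (540.2/200) / (1123/400)
      = 2.701 / 2.8075 = 0.9621 = 96.21%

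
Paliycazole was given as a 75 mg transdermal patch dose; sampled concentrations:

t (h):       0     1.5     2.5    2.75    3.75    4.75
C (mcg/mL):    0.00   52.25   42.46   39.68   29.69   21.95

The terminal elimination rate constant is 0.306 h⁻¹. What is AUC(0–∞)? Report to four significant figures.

AUC = 229.0 mcg/mL·h

Trapezoidal AUC_0→4.75:
  [0→1.5]: (0.00+52.25)/2 × 1.5 = 39.1875
  [1.5→2.5]: (52.25+42.46)/2 × 1 = 47.355
  [2.5→2.75]: (42.46+39.68)/2 × 0.25 = 10.2675
  [2.75→3.75]: (39.68+29.69)/2 × 1 = 34.685
  [3.75→4.75]: (29.69+21.95)/2 × 1 = 25.82
  Sum = 157.315 mcg/mL·h
Extrapolated tail: C_last / k_e = 21.95 / 0.306 = 71.732
AUC_0→∞ = 157.315 + 71.732 = 229.047 mcg/mL·h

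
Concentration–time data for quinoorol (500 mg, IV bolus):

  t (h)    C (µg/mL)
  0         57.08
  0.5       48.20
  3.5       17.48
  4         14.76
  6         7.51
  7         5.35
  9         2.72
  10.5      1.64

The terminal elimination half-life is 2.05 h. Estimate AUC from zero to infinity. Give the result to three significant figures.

Trapezoidal AUC_0→10.5:
  [0→0.5]: (57.08+48.20)/2 × 0.5 = 26.32
  [0.5→3.5]: (48.20+17.48)/2 × 3 = 98.52
  [3.5→4]: (17.48+14.76)/2 × 0.5 = 8.06
  [4→6]: (14.76+7.51)/2 × 2 = 22.27
  [6→7]: (7.51+5.35)/2 × 1 = 6.43
  [7→9]: (5.35+2.72)/2 × 2 = 8.07
  [9→10.5]: (2.72+1.64)/2 × 1.5 = 3.27
  Sum = 172.94 µg/mL·h
k_e = ln2 / t½ = 0.693147 / 2.05 = 0.3381 h^-1
Extrapolated tail: C_last / k_e = 1.64 / 0.3381 = 4.851
AUC_0→∞ = 172.94 + 4.851 = 177.791 µg/mL·h

AUC = 178 µg/mL·h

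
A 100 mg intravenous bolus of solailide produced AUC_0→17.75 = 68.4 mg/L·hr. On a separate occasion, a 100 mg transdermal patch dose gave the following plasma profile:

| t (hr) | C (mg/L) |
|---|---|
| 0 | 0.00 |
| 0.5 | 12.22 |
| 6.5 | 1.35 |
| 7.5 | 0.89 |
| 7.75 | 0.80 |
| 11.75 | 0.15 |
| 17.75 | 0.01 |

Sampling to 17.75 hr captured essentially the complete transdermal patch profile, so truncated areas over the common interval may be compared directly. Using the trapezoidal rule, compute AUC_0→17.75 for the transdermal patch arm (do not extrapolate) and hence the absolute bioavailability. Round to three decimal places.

Trapezoidal AUC_0→17.75 (transdermal patch):
  [0→0.5]: (0.00+12.22)/2 × 0.5 = 3.055
  [0.5→6.5]: (12.22+1.35)/2 × 6 = 40.71
  [6.5→7.5]: (1.35+0.89)/2 × 1 = 1.12
  [7.5→7.75]: (0.89+0.80)/2 × 0.25 = 0.21125
  [7.75→11.75]: (0.80+0.15)/2 × 4 = 1.9
  [11.75→17.75]: (0.15+0.01)/2 × 6 = 0.48
  Sum = 47.47625 mg/L·hr
F = (AUC_ev/D_ev)/(AUC_iv/D_iv) = (47.47625/100)/(68.4/100) = 0.4747625/0.684 = 0.6941

F = 0.694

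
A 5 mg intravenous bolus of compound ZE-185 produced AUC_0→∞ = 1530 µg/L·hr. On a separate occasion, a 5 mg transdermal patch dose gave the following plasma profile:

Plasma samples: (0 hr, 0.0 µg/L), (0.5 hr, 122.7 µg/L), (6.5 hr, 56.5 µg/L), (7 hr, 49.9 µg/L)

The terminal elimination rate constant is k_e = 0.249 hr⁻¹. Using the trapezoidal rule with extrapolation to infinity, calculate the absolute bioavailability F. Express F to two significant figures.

Trapezoidal AUC_0→7 (transdermal patch):
  [0→0.5]: (0.0+122.7)/2 × 0.5 = 30.675
  [0.5→6.5]: (122.7+56.5)/2 × 6 = 537.6
  [6.5→7]: (56.5+49.9)/2 × 0.5 = 26.6
  Sum = 594.875 µg/L·hr
Tail: C_last/k_e = 49.9/0.249 = 200.402
AUC_0→∞ (transdermal patch) = 594.875 + 200.402 = 795.277 µg/L·hr
F = (AUC_ev/D_ev)/(AUC_iv/D_iv) = (795.277/5)/(1530/5) = 159.0554/306 = 0.5198

F = 0.52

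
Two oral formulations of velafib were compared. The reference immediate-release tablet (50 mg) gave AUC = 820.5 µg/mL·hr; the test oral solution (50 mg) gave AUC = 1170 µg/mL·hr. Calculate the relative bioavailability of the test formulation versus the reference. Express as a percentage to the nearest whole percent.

F_rel = (AUC_test/D_test) / (AUC_ref/D_ref)
      = (1170/50) / (820.5/50)
      = 23.4 / 16.41 = 1.4260 = 142.60%

F_rel = 143%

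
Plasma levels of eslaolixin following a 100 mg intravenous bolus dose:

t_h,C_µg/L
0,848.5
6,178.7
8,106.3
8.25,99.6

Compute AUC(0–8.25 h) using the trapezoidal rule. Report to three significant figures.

AUC = 3390 µg/L·h

Trapezoidal AUC_0→8.25:
  [0→6]: (848.5+178.7)/2 × 6 = 3081.6
  [6→8]: (178.7+106.3)/2 × 2 = 285.0
  [8→8.25]: (106.3+99.6)/2 × 0.25 = 25.7375
  Sum = 3392.3375 µg/L·h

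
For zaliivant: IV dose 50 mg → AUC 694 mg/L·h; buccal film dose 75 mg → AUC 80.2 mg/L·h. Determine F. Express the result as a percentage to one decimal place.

F = (AUC_ev / D_ev) / (AUC_iv / D_iv)
  = (80.2/75) / (694/50)
  = 1.06933 / 13.88 = 0.0770
  = 7.70%

F = 7.7%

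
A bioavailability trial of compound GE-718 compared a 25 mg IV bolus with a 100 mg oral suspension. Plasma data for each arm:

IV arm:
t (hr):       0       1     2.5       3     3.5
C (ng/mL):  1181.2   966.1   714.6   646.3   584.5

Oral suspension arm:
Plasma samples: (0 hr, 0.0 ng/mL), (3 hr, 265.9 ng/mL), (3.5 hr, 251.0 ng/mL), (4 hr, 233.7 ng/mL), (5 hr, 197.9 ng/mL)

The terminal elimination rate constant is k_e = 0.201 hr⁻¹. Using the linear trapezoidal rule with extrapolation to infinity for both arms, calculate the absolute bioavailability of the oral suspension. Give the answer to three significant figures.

F = 0.0785

Trapezoidal AUC_0→3.5 (IV):
  [0→1]: (1181.2+966.1)/2 × 1 = 1073.65
  [1→2.5]: (966.1+714.6)/2 × 1.5 = 1260.525
  [2.5→3]: (714.6+646.3)/2 × 0.5 = 340.225
  [3→3.5]: (646.3+584.5)/2 × 0.5 = 307.7
  Sum = 2982.1 ng/mL·hr
IV tail: 584.5/0.201 = 2907.960; AUC_iv,0→∞ = 2982.1 + 2907.960 = 5890.06 ng/mL·hr
Trapezoidal AUC_0→5 (oral suspension):
  [0→3]: (0.0+265.9)/2 × 3 = 398.85
  [3→3.5]: (265.9+251.0)/2 × 0.5 = 129.225
  [3.5→4]: (251.0+233.7)/2 × 0.5 = 121.175
  [4→5]: (233.7+197.9)/2 × 1 = 215.8
  Sum = 865.05 ng/mL·hr
oral suspension tail: 197.9/0.201 = 984.577; AUC_ev,0→∞ = 865.05 + 984.577 = 1849.627 ng/mL·hr
F = (AUC_ev/D_ev)/(AUC_iv/D_iv) = (1849.627/100)/(5890.06/25) = 18.49627/235.6024 = 0.0785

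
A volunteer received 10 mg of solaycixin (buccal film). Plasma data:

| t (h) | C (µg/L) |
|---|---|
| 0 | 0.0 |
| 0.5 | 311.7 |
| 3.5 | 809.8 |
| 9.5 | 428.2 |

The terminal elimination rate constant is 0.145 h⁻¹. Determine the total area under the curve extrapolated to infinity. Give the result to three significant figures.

Trapezoidal AUC_0→9.5:
  [0→0.5]: (0.0+311.7)/2 × 0.5 = 77.925
  [0.5→3.5]: (311.7+809.8)/2 × 3 = 1682.25
  [3.5→9.5]: (809.8+428.2)/2 × 6 = 3714.0
  Sum = 5474.175 µg/L·h
Extrapolated tail: C_last / k_e = 428.2 / 0.145 = 2953.103
AUC_0→∞ = 5474.175 + 2953.103 = 8427.278 µg/L·h

AUC = 8430 µg/L·h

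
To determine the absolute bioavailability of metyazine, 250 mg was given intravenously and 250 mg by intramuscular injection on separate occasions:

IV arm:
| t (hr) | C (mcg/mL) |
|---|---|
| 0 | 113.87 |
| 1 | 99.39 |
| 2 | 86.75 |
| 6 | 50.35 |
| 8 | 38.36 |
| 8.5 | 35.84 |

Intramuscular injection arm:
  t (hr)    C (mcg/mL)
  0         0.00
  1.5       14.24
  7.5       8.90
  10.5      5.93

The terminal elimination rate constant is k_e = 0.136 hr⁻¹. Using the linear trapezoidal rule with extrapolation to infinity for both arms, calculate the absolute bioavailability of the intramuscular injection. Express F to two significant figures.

F = 0.17

Trapezoidal AUC_0→8.5 (IV):
  [0→1]: (113.87+99.39)/2 × 1 = 106.63
  [1→2]: (99.39+86.75)/2 × 1 = 93.07
  [2→6]: (86.75+50.35)/2 × 4 = 274.2
  [6→8]: (50.35+38.36)/2 × 2 = 88.71
  [8→8.5]: (38.36+35.84)/2 × 0.5 = 18.55
  Sum = 581.16 mcg/mL·hr
IV tail: 35.84/0.136 = 263.529; AUC_iv,0→∞ = 581.16 + 263.529 = 844.689 mcg/mL·hr
Trapezoidal AUC_0→10.5 (intramuscular injection):
  [0→1.5]: (0.00+14.24)/2 × 1.5 = 10.68
  [1.5→7.5]: (14.24+8.90)/2 × 6 = 69.42
  [7.5→10.5]: (8.90+5.93)/2 × 3 = 22.245
  Sum = 102.345 mcg/mL·hr
intramuscular injection tail: 5.93/0.136 = 43.603; AUC_ev,0→∞ = 102.345 + 43.603 = 145.948 mcg/mL·hr
F = (AUC_ev/D_ev)/(AUC_iv/D_iv) = (145.948/250)/(844.689/250) = 0.583792/3.378756 = 0.1728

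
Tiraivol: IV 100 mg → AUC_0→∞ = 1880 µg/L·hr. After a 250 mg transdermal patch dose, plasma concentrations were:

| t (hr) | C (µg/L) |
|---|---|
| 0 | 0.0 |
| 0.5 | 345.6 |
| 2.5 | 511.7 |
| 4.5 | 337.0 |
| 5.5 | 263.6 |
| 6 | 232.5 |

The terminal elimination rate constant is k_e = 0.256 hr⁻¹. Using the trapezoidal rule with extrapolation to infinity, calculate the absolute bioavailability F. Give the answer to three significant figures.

F = 0.665

Trapezoidal AUC_0→6 (transdermal patch):
  [0→0.5]: (0.0+345.6)/2 × 0.5 = 86.4
  [0.5→2.5]: (345.6+511.7)/2 × 2 = 857.3
  [2.5→4.5]: (511.7+337.0)/2 × 2 = 848.7
  [4.5→5.5]: (337.0+263.6)/2 × 1 = 300.3
  [5.5→6]: (263.6+232.5)/2 × 0.5 = 124.025
  Sum = 2216.725 µg/L·hr
Tail: C_last/k_e = 232.5/0.256 = 908.203
AUC_0→∞ (transdermal patch) = 2216.725 + 908.203 = 3124.928 µg/L·hr
F = (AUC_ev/D_ev)/(AUC_iv/D_iv) = (3124.928/250)/(1880/100) = 12.499712/18.8 = 0.6649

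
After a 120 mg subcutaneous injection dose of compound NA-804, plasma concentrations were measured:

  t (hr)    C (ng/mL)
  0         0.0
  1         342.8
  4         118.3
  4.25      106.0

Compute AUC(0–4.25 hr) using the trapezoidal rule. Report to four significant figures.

Trapezoidal AUC_0→4.25:
  [0→1]: (0.0+342.8)/2 × 1 = 171.4
  [1→4]: (342.8+118.3)/2 × 3 = 691.65
  [4→4.25]: (118.3+106.0)/2 × 0.25 = 28.0375
  Sum = 891.0875 ng/mL·hr

AUC = 891.1 ng/mL·hr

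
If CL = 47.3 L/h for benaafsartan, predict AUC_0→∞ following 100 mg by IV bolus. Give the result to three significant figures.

AUC_0→∞ = Dose_iv / CL
        = 100 / 47.3 = 2.11416 mg/L·h

AUC = 2.11 mg/L·h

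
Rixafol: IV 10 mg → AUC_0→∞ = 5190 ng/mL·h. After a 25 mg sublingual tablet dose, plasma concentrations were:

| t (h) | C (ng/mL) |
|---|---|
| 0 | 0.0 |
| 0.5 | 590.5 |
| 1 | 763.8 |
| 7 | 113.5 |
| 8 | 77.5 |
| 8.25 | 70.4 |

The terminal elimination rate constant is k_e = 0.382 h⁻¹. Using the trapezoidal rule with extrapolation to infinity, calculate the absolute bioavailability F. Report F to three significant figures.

F = 0.263

Trapezoidal AUC_0→8.25 (sublingual tablet):
  [0→0.5]: (0.0+590.5)/2 × 0.5 = 147.625
  [0.5→1]: (590.5+763.8)/2 × 0.5 = 338.575
  [1→7]: (763.8+113.5)/2 × 6 = 2631.9
  [7→8]: (113.5+77.5)/2 × 1 = 95.5
  [8→8.25]: (77.5+70.4)/2 × 0.25 = 18.4875
  Sum = 3232.0875 ng/mL·h
Tail: C_last/k_e = 70.4/0.382 = 184.293
AUC_0→∞ (sublingual tablet) = 3232.0875 + 184.293 = 3416.3805 ng/mL·h
F = (AUC_ev/D_ev)/(AUC_iv/D_iv) = (3416.3805/25)/(5190/10) = 136.65522/519 = 0.2633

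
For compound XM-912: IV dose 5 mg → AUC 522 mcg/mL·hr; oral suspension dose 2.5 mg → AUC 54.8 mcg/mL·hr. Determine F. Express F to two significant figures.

F = (AUC_ev / D_ev) / (AUC_iv / D_iv)
  = (54.8/2.5) / (522/5)
  = 21.92 / 104.4 = 0.2100

F = 0.21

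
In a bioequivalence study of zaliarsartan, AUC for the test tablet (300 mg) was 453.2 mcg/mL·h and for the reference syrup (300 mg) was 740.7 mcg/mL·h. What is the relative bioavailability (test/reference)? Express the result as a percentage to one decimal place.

F_rel = 61.2%

F_rel = (AUC_test/D_test) / (AUC_ref/D_ref)
      = (453.2/300) / (740.7/300)
      = 1.51067 / 2.469 = 0.6119 = 61.19%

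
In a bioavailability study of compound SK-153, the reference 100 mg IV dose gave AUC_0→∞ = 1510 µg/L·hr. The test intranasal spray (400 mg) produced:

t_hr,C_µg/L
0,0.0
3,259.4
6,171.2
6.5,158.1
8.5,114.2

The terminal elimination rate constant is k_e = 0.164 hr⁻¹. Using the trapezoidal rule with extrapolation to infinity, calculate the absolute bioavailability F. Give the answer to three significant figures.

Trapezoidal AUC_0→8.5 (intranasal spray):
  [0→3]: (0.0+259.4)/2 × 3 = 389.1
  [3→6]: (259.4+171.2)/2 × 3 = 645.9
  [6→6.5]: (171.2+158.1)/2 × 0.5 = 82.325
  [6.5→8.5]: (158.1+114.2)/2 × 2 = 272.3
  Sum = 1389.625 µg/L·hr
Tail: C_last/k_e = 114.2/0.164 = 696.341
AUC_0→∞ (intranasal spray) = 1389.625 + 696.341 = 2085.966 µg/L·hr
F = (AUC_ev/D_ev)/(AUC_iv/D_iv) = (2085.966/400)/(1510/100) = 5.214915/15.1 = 0.3454

F = 0.345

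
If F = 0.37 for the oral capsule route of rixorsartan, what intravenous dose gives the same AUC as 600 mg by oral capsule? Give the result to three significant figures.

Systemic exposure from an extravascular dose = F × D_ev, so the equivalent IV dose is F × D_ev.
D_iv = F × D_ev = 0.37 × 600 = 222 mg

D_iv = 222 mg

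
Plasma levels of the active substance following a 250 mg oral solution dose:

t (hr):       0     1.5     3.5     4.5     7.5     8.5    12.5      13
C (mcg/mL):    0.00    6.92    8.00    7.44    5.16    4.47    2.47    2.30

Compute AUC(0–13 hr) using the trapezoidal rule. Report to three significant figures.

AUC = 66.6 mcg/mL·hr

Trapezoidal AUC_0→13:
  [0→1.5]: (0.00+6.92)/2 × 1.5 = 5.19
  [1.5→3.5]: (6.92+8.00)/2 × 2 = 14.92
  [3.5→4.5]: (8.00+7.44)/2 × 1 = 7.72
  [4.5→7.5]: (7.44+5.16)/2 × 3 = 18.9
  [7.5→8.5]: (5.16+4.47)/2 × 1 = 4.815
  [8.5→12.5]: (4.47+2.47)/2 × 4 = 13.88
  [12.5→13]: (2.47+2.30)/2 × 0.5 = 1.1925
  Sum = 66.6175 mcg/mL·hr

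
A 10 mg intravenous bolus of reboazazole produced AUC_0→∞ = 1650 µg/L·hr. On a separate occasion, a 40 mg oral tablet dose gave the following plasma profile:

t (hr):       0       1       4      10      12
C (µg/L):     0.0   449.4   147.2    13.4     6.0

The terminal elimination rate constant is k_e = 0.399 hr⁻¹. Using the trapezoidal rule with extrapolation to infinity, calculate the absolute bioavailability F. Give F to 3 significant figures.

F = 0.248

Trapezoidal AUC_0→12 (oral tablet):
  [0→1]: (0.0+449.4)/2 × 1 = 224.7
  [1→4]: (449.4+147.2)/2 × 3 = 894.9
  [4→10]: (147.2+13.4)/2 × 6 = 481.8
  [10→12]: (13.4+6.0)/2 × 2 = 19.4
  Sum = 1620.8 µg/L·hr
Tail: C_last/k_e = 6.0/0.399 = 15.038
AUC_0→∞ (oral tablet) = 1620.8 + 15.038 = 1635.838 µg/L·hr
F = (AUC_ev/D_ev)/(AUC_iv/D_iv) = (1635.838/40)/(1650/10) = 40.89595/165 = 0.2479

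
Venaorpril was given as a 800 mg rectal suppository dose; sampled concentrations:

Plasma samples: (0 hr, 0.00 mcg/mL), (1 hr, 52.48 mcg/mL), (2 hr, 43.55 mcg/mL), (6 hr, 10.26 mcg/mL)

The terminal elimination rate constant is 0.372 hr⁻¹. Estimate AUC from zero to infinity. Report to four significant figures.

Trapezoidal AUC_0→6:
  [0→1]: (0.00+52.48)/2 × 1 = 26.24
  [1→2]: (52.48+43.55)/2 × 1 = 48.015
  [2→6]: (43.55+10.26)/2 × 4 = 107.62
  Sum = 181.875 mcg/mL·hr
Extrapolated tail: C_last / k_e = 10.26 / 0.372 = 27.581
AUC_0→∞ = 181.875 + 27.581 = 209.456 mcg/mL·hr

AUC = 209.5 mcg/mL·hr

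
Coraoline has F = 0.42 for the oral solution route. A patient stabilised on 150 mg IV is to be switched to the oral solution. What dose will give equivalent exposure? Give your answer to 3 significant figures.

D_oral = 357 mg

For equal systemic exposure: F × D_ev = D_iv
D_ev = D_iv / F = 150 / 0.42 = 357.143 mg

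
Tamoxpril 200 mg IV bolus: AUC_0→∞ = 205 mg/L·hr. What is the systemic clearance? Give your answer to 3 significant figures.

CL = Dose_iv / AUC_0→∞
   = 200 / 205 = 0.97561 L/hr

CL = 0.976 L/hr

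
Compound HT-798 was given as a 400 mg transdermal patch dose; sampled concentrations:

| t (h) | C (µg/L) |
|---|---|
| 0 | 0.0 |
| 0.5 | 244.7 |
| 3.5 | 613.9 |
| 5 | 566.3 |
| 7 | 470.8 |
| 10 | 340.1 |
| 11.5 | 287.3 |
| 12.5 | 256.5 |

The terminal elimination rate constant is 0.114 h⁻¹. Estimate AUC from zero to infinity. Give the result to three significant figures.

AUC = 7480 µg/L·h

Trapezoidal AUC_0→12.5:
  [0→0.5]: (0.0+244.7)/2 × 0.5 = 61.175
  [0.5→3.5]: (244.7+613.9)/2 × 3 = 1287.9
  [3.5→5]: (613.9+566.3)/2 × 1.5 = 885.15
  [5→7]: (566.3+470.8)/2 × 2 = 1037.1
  [7→10]: (470.8+340.1)/2 × 3 = 1216.35
  [10→11.5]: (340.1+287.3)/2 × 1.5 = 470.55
  [11.5→12.5]: (287.3+256.5)/2 × 1 = 271.9
  Sum = 5230.125 µg/L·h
Extrapolated tail: C_last / k_e = 256.5 / 0.114 = 2250.000
AUC_0→∞ = 5230.125 + 2250.000 = 7480.125 µg/L·h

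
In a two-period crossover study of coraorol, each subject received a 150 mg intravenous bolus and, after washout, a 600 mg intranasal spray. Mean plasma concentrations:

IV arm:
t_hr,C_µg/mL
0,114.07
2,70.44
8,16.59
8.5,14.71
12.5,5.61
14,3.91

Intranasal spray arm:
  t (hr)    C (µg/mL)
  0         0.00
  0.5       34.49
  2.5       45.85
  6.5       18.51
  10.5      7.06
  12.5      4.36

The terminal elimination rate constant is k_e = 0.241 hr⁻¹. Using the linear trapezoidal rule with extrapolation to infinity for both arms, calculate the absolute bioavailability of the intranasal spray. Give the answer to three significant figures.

F = 0.144

Trapezoidal AUC_0→14 (IV):
  [0→2]: (114.07+70.44)/2 × 2 = 184.51
  [2→8]: (70.44+16.59)/2 × 6 = 261.09
  [8→8.5]: (16.59+14.71)/2 × 0.5 = 7.825
  [8.5→12.5]: (14.71+5.61)/2 × 4 = 40.64
  [12.5→14]: (5.61+3.91)/2 × 1.5 = 7.14
  Sum = 501.205 µg/mL·hr
IV tail: 3.91/0.241 = 16.224; AUC_iv,0→∞ = 501.205 + 16.224 = 517.429 µg/mL·hr
Trapezoidal AUC_0→12.5 (intranasal spray):
  [0→0.5]: (0.00+34.49)/2 × 0.5 = 8.6225
  [0.5→2.5]: (34.49+45.85)/2 × 2 = 80.34
  [2.5→6.5]: (45.85+18.51)/2 × 4 = 128.72
  [6.5→10.5]: (18.51+7.06)/2 × 4 = 51.14
  [10.5→12.5]: (7.06+4.36)/2 × 2 = 11.42
  Sum = 280.2425 µg/mL·hr
intranasal spray tail: 4.36/0.241 = 18.091; AUC_ev,0→∞ = 280.2425 + 18.091 = 298.3335 µg/mL·hr
F = (AUC_ev/D_ev)/(AUC_iv/D_iv) = (298.3335/600)/(517.429/150) = 0.4972225/3.44953 = 0.1441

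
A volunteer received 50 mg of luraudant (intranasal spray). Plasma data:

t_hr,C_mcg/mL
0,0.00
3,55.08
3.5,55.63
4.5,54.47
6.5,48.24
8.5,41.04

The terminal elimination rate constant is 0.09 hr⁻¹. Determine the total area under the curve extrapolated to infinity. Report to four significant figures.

AUC = 813.3 mcg/mL·hr

Trapezoidal AUC_0→8.5:
  [0→3]: (0.00+55.08)/2 × 3 = 82.62
  [3→3.5]: (55.08+55.63)/2 × 0.5 = 27.6775
  [3.5→4.5]: (55.63+54.47)/2 × 1 = 55.05
  [4.5→6.5]: (54.47+48.24)/2 × 2 = 102.71
  [6.5→8.5]: (48.24+41.04)/2 × 2 = 89.28
  Sum = 357.3375 mcg/mL·hr
Extrapolated tail: C_last / k_e = 41.04 / 0.09 = 456.000
AUC_0→∞ = 357.3375 + 456.000 = 813.3375 mcg/mL·hr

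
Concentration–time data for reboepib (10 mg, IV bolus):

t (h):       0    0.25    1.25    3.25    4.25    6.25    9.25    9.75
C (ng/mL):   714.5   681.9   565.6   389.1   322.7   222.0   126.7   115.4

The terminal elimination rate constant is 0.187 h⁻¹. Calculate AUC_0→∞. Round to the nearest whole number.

Trapezoidal AUC_0→9.75:
  [0→0.25]: (714.5+681.9)/2 × 0.25 = 174.55
  [0.25→1.25]: (681.9+565.6)/2 × 1 = 623.75
  [1.25→3.25]: (565.6+389.1)/2 × 2 = 954.7
  [3.25→4.25]: (389.1+322.7)/2 × 1 = 355.9
  [4.25→6.25]: (322.7+222.0)/2 × 2 = 544.7
  [6.25→9.25]: (222.0+126.7)/2 × 3 = 523.05
  [9.25→9.75]: (126.7+115.4)/2 × 0.5 = 60.525
  Sum = 3237.175 ng/mL·h
Extrapolated tail: C_last / k_e = 115.4 / 0.187 = 617.112
AUC_0→∞ = 3237.175 + 617.112 = 3854.287 ng/mL·h

AUC = 3854 ng/mL·h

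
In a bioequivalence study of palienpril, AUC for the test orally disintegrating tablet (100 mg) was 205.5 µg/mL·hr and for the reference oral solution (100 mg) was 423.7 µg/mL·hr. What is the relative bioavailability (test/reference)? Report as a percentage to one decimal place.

F_rel = (AUC_test/D_test) / (AUC_ref/D_ref)
      = (205.5/100) / (423.7/100)
      = 2.055 / 4.237 = 0.4850 = 48.50%

F_rel = 48.5%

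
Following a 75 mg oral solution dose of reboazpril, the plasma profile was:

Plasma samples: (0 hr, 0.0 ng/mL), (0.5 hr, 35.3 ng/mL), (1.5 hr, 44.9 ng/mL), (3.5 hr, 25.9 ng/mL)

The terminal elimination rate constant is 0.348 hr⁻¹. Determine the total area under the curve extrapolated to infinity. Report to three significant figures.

Trapezoidal AUC_0→3.5:
  [0→0.5]: (0.0+35.3)/2 × 0.5 = 8.825
  [0.5→1.5]: (35.3+44.9)/2 × 1 = 40.1
  [1.5→3.5]: (44.9+25.9)/2 × 2 = 70.8
  Sum = 119.725 ng/mL·hr
Extrapolated tail: C_last / k_e = 25.9 / 0.348 = 74.425
AUC_0→∞ = 119.725 + 74.425 = 194.15 ng/mL·hr

AUC = 194 ng/mL·hr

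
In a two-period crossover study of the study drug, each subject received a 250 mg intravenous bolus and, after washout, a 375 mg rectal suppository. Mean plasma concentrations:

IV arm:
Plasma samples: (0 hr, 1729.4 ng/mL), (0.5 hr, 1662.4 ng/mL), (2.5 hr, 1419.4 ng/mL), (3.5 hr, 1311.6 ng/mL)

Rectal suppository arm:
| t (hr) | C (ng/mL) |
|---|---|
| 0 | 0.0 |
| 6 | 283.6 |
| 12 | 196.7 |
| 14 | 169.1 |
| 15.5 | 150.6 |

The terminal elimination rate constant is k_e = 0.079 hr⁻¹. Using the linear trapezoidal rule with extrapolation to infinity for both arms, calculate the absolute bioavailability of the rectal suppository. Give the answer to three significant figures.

Trapezoidal AUC_0→3.5 (IV):
  [0→0.5]: (1729.4+1662.4)/2 × 0.5 = 847.95
  [0.5→2.5]: (1662.4+1419.4)/2 × 2 = 3081.8
  [2.5→3.5]: (1419.4+1311.6)/2 × 1 = 1365.5
  Sum = 5295.25 ng/mL·hr
IV tail: 1311.6/0.079 = 16602.532; AUC_iv,0→∞ = 5295.25 + 16602.532 = 21897.782 ng/mL·hr
Trapezoidal AUC_0→15.5 (rectal suppository):
  [0→6]: (0.0+283.6)/2 × 6 = 850.8
  [6→12]: (283.6+196.7)/2 × 6 = 1440.9
  [12→14]: (196.7+169.1)/2 × 2 = 365.8
  [14→15.5]: (169.1+150.6)/2 × 1.5 = 239.775
  Sum = 2897.275 ng/mL·hr
rectal suppository tail: 150.6/0.079 = 1906.329; AUC_ev,0→∞ = 2897.275 + 1906.329 = 4803.604 ng/mL·hr
F = (AUC_ev/D_ev)/(AUC_iv/D_iv) = (4803.604/375)/(21897.782/250) = 12.8096/87.591128 = 0.1462

F = 0.146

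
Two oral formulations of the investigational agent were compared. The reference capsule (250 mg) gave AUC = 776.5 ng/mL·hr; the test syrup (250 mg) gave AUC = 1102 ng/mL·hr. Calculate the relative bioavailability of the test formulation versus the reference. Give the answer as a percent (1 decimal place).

F_rel = (AUC_test/D_test) / (AUC_ref/D_ref)
      = (1102/250) / (776.5/250)
      = 4.408 / 3.106 = 1.4192 = 141.92%

F_rel = 141.9%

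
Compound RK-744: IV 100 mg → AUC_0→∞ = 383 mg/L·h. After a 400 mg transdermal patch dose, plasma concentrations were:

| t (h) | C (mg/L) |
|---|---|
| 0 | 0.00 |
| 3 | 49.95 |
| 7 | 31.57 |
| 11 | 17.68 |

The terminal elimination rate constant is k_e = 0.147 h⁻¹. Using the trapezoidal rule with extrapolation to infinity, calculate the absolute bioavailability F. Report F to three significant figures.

F = 0.298

Trapezoidal AUC_0→11 (transdermal patch):
  [0→3]: (0.00+49.95)/2 × 3 = 74.925
  [3→7]: (49.95+31.57)/2 × 4 = 163.04
  [7→11]: (31.57+17.68)/2 × 4 = 98.5
  Sum = 336.465 mg/L·h
Tail: C_last/k_e = 17.68/0.147 = 120.272
AUC_0→∞ (transdermal patch) = 336.465 + 120.272 = 456.737 mg/L·h
F = (AUC_ev/D_ev)/(AUC_iv/D_iv) = (456.737/400)/(383/100) = 1.1418425/3.83 = 0.2981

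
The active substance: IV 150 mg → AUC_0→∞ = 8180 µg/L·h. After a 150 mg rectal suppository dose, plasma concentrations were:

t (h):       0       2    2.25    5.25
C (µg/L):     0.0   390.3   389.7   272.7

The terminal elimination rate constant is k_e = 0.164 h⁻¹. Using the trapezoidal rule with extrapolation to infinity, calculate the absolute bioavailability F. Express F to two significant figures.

F = 0.38

Trapezoidal AUC_0→5.25 (rectal suppository):
  [0→2]: (0.0+390.3)/2 × 2 = 390.3
  [2→2.25]: (390.3+389.7)/2 × 0.25 = 97.5
  [2.25→5.25]: (389.7+272.7)/2 × 3 = 993.6
  Sum = 1481.4 µg/L·h
Tail: C_last/k_e = 272.7/0.164 = 1662.805
AUC_0→∞ (rectal suppository) = 1481.4 + 1662.805 = 3144.205 µg/L·h
F = (AUC_ev/D_ev)/(AUC_iv/D_iv) = (3144.205/150)/(8180/150) = 20.9614/54.5333 = 0.3844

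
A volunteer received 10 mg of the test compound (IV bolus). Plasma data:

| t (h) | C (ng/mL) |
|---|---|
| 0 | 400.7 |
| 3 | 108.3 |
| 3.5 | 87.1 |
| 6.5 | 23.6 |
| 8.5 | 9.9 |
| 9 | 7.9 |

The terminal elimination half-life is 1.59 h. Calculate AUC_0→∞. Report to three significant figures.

Trapezoidal AUC_0→9:
  [0→3]: (400.7+108.3)/2 × 3 = 763.5
  [3→3.5]: (108.3+87.1)/2 × 0.5 = 48.85
  [3.5→6.5]: (87.1+23.6)/2 × 3 = 166.05
  [6.5→8.5]: (23.6+9.9)/2 × 2 = 33.5
  [8.5→9]: (9.9+7.9)/2 × 0.5 = 4.45
  Sum = 1016.35 ng/mL·h
k_e = ln2 / t½ = 0.693147 / 1.59 = 0.4359 h^-1
Extrapolated tail: C_last / k_e = 7.9 / 0.4359 = 18.123
AUC_0→∞ = 1016.35 + 18.123 = 1034.473 ng/mL·h

AUC = 1030 ng/mL·h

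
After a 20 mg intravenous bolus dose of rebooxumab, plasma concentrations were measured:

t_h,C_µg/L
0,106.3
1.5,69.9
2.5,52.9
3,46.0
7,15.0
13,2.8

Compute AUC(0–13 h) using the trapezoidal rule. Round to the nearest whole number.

AUC = 394 µg/L·h

Trapezoidal AUC_0→13:
  [0→1.5]: (106.3+69.9)/2 × 1.5 = 132.15
  [1.5→2.5]: (69.9+52.9)/2 × 1 = 61.4
  [2.5→3]: (52.9+46.0)/2 × 0.5 = 24.725
  [3→7]: (46.0+15.0)/2 × 4 = 122.0
  [7→13]: (15.0+2.8)/2 × 6 = 53.4
  Sum = 393.675 µg/L·h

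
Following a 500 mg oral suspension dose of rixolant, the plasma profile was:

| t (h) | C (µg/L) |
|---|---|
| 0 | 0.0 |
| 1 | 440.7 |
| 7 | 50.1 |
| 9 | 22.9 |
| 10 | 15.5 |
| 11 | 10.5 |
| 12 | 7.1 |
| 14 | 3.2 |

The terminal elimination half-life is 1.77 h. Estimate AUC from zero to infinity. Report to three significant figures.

AUC = 1830 µg/L·h

Trapezoidal AUC_0→14:
  [0→1]: (0.0+440.7)/2 × 1 = 220.35
  [1→7]: (440.7+50.1)/2 × 6 = 1472.4
  [7→9]: (50.1+22.9)/2 × 2 = 73.0
  [9→10]: (22.9+15.5)/2 × 1 = 19.2
  [10→11]: (15.5+10.5)/2 × 1 = 13.0
  [11→12]: (10.5+7.1)/2 × 1 = 8.8
  [12→14]: (7.1+3.2)/2 × 2 = 10.3
  Sum = 1817.05 µg/L·h
k_e = ln2 / t½ = 0.693147 / 1.77 = 0.3916 h^-1
Extrapolated tail: C_last / k_e = 3.2 / 0.3916 = 8.172
AUC_0→∞ = 1817.05 + 8.172 = 1825.222 µg/L·h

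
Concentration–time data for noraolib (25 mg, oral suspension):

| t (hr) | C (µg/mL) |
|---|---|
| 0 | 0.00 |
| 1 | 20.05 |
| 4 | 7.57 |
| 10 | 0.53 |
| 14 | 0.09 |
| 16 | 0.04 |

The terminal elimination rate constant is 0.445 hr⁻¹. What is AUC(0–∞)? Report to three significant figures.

Trapezoidal AUC_0→16:
  [0→1]: (0.00+20.05)/2 × 1 = 10.025
  [1→4]: (20.05+7.57)/2 × 3 = 41.43
  [4→10]: (7.57+0.53)/2 × 6 = 24.3
  [10→14]: (0.53+0.09)/2 × 4 = 1.24
  [14→16]: (0.09+0.04)/2 × 2 = 0.13
  Sum = 77.125 µg/mL·hr
Extrapolated tail: C_last / k_e = 0.04 / 0.445 = 0.090
AUC_0→∞ = 77.125 + 0.090 = 77.215 µg/mL·hr

AUC = 77.2 µg/mL·hr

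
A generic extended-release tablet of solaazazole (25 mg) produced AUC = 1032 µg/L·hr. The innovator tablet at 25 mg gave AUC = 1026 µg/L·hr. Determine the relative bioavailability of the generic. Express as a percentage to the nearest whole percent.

F_rel = (AUC_test/D_test) / (AUC_ref/D_ref)
      = (1032/25) / (1026/25)
      = 41.28 / 41.04 = 1.0058 = 100.58%

F_rel = 101%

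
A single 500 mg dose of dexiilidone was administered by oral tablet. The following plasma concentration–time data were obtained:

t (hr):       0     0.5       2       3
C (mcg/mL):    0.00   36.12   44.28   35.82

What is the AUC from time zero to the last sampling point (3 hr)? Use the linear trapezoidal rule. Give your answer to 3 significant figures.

AUC = 109 mcg/mL·hr

Trapezoidal AUC_0→3:
  [0→0.5]: (0.00+36.12)/2 × 0.5 = 9.03
  [0.5→2]: (36.12+44.28)/2 × 1.5 = 60.3
  [2→3]: (44.28+35.82)/2 × 1 = 40.05
  Sum = 109.38 mcg/mL·hr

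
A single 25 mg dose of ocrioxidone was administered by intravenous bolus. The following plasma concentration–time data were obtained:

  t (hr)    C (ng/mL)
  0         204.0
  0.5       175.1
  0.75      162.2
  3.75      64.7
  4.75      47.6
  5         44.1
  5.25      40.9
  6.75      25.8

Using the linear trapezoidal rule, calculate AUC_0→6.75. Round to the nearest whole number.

AUC = 606 ng/mL·hr

Trapezoidal AUC_0→6.75:
  [0→0.5]: (204.0+175.1)/2 × 0.5 = 94.775
  [0.5→0.75]: (175.1+162.2)/2 × 0.25 = 42.1625
  [0.75→3.75]: (162.2+64.7)/2 × 3 = 340.35
  [3.75→4.75]: (64.7+47.6)/2 × 1 = 56.15
  [4.75→5]: (47.6+44.1)/2 × 0.25 = 11.4625
  [5→5.25]: (44.1+40.9)/2 × 0.25 = 10.625
  [5.25→6.75]: (40.9+25.8)/2 × 1.5 = 50.025
  Sum = 605.55 ng/mL·hr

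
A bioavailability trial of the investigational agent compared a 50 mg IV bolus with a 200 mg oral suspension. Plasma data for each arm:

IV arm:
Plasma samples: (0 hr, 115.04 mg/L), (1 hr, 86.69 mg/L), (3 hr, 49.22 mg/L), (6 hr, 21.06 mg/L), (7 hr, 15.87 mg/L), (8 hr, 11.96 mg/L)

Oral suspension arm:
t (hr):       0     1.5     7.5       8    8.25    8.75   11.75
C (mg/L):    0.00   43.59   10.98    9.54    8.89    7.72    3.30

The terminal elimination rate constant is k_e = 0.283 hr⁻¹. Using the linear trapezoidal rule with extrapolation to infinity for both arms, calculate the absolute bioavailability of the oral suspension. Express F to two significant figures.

F = 0.14

Trapezoidal AUC_0→8 (IV):
  [0→1]: (115.04+86.69)/2 × 1 = 100.865
  [1→3]: (86.69+49.22)/2 × 2 = 135.91
  [3→6]: (49.22+21.06)/2 × 3 = 105.42
  [6→7]: (21.06+15.87)/2 × 1 = 18.465
  [7→8]: (15.87+11.96)/2 × 1 = 13.915
  Sum = 374.575 mg/L·hr
IV tail: 11.96/0.283 = 42.261; AUC_iv,0→∞ = 374.575 + 42.261 = 416.836 mg/L·hr
Trapezoidal AUC_0→11.75 (oral suspension):
  [0→1.5]: (0.00+43.59)/2 × 1.5 = 32.6925
  [1.5→7.5]: (43.59+10.98)/2 × 6 = 163.71
  [7.5→8]: (10.98+9.54)/2 × 0.5 = 5.13
  [8→8.25]: (9.54+8.89)/2 × 0.25 = 2.30375
  [8.25→8.75]: (8.89+7.72)/2 × 0.5 = 4.1525
  [8.75→11.75]: (7.72+3.30)/2 × 3 = 16.53
  Sum = 224.51875 mg/L·hr
oral suspension tail: 3.30/0.283 = 11.661; AUC_ev,0→∞ = 224.51875 + 11.661 = 236.17975 mg/L·hr
F = (AUC_ev/D_ev)/(AUC_iv/D_iv) = (236.17975/200)/(416.836/50) = 1.1809/8.33672 = 0.1417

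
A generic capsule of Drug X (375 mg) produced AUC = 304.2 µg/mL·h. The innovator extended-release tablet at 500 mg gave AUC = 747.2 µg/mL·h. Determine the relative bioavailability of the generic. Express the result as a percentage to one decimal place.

F_rel = (AUC_test/D_test) / (AUC_ref/D_ref)
      = (304.2/375) / (747.2/500)
      = 0.8112 / 1.4944 = 0.5428 = 54.28%

F_rel = 54.3%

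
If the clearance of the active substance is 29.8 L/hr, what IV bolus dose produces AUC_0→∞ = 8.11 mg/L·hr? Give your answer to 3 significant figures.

Dose = 242 mg

Dose_iv = CL × AUC_0→∞
     = 29.8 × 8.11 = 241.678 mg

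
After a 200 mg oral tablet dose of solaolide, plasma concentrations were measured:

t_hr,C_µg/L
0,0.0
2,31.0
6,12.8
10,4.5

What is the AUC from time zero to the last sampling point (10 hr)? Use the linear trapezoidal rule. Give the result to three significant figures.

Trapezoidal AUC_0→10:
  [0→2]: (0.0+31.0)/2 × 2 = 31.0
  [2→6]: (31.0+12.8)/2 × 4 = 87.6
  [6→10]: (12.8+4.5)/2 × 4 = 34.6
  Sum = 153.2 µg/L·hr

AUC = 153 µg/L·hr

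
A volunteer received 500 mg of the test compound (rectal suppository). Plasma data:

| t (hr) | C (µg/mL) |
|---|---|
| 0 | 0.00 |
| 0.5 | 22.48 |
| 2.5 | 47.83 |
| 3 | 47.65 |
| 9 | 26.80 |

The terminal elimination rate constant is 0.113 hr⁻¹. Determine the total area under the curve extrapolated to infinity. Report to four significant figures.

AUC = 560.3 µg/mL·hr

Trapezoidal AUC_0→9:
  [0→0.5]: (0.00+22.48)/2 × 0.5 = 5.62
  [0.5→2.5]: (22.48+47.83)/2 × 2 = 70.31
  [2.5→3]: (47.83+47.65)/2 × 0.5 = 23.87
  [3→9]: (47.65+26.80)/2 × 6 = 223.35
  Sum = 323.15 µg/mL·hr
Extrapolated tail: C_last / k_e = 26.80 / 0.113 = 237.168
AUC_0→∞ = 323.15 + 237.168 = 560.318 µg/mL·hr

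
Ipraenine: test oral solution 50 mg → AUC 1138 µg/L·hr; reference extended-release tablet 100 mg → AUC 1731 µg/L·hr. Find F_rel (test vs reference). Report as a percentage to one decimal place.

F_rel = 131.5%

F_rel = (AUC_test/D_test) / (AUC_ref/D_ref)
      = (1138/50) / (1731/100)
      = 22.76 / 17.31 = 1.3148 = 131.48%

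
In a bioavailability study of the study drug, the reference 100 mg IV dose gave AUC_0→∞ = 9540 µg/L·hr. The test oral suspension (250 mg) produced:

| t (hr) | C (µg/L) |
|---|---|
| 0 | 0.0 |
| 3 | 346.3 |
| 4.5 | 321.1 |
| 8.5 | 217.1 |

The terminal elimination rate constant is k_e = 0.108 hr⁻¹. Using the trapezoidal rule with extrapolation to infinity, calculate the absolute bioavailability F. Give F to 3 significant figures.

F = 0.172

Trapezoidal AUC_0→8.5 (oral suspension):
  [0→3]: (0.0+346.3)/2 × 3 = 519.45
  [3→4.5]: (346.3+321.1)/2 × 1.5 = 500.55
  [4.5→8.5]: (321.1+217.1)/2 × 4 = 1076.4
  Sum = 2096.4 µg/L·hr
Tail: C_last/k_e = 217.1/0.108 = 2010.185
AUC_0→∞ (oral suspension) = 2096.4 + 2010.185 = 4106.585 µg/L·hr
F = (AUC_ev/D_ev)/(AUC_iv/D_iv) = (4106.585/250)/(9540/100) = 16.42634/95.4 = 0.1722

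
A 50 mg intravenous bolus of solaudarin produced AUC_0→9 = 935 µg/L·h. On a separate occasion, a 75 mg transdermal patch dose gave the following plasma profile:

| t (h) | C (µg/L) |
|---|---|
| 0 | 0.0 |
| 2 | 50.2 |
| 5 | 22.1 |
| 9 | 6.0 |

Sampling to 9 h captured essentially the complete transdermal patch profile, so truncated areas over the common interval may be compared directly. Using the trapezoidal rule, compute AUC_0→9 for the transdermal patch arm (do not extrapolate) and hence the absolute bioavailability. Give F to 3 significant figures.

Trapezoidal AUC_0→9 (transdermal patch):
  [0→2]: (0.0+50.2)/2 × 2 = 50.2
  [2→5]: (50.2+22.1)/2 × 3 = 108.45
  [5→9]: (22.1+6.0)/2 × 4 = 56.2
  Sum = 214.85 µg/L·h
F = (AUC_ev/D_ev)/(AUC_iv/D_iv) = (214.85/75)/(935/50) = 2.86467/18.7 = 0.1532

F = 0.153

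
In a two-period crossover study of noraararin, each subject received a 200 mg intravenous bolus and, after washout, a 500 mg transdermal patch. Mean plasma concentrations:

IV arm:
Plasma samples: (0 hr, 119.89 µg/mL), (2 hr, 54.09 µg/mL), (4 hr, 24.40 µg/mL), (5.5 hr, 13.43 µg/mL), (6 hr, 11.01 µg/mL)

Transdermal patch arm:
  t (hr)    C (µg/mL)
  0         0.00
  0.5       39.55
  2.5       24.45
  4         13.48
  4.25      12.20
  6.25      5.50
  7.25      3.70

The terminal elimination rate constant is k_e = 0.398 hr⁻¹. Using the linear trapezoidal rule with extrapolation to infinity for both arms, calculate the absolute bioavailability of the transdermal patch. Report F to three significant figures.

F = 0.174

Trapezoidal AUC_0→6 (IV):
  [0→2]: (119.89+54.09)/2 × 2 = 173.98
  [2→4]: (54.09+24.40)/2 × 2 = 78.49
  [4→5.5]: (24.40+13.43)/2 × 1.5 = 28.3725
  [5.5→6]: (13.43+11.01)/2 × 0.5 = 6.11
  Sum = 286.9525 µg/mL·hr
IV tail: 11.01/0.398 = 27.663; AUC_iv,0→∞ = 286.9525 + 27.663 = 314.6155 µg/mL·hr
Trapezoidal AUC_0→7.25 (transdermal patch):
  [0→0.5]: (0.00+39.55)/2 × 0.5 = 9.8875
  [0.5→2.5]: (39.55+24.45)/2 × 2 = 64.0
  [2.5→4]: (24.45+13.48)/2 × 1.5 = 28.4475
  [4→4.25]: (13.48+12.20)/2 × 0.25 = 3.21
  [4.25→6.25]: (12.20+5.50)/2 × 2 = 17.7
  [6.25→7.25]: (5.50+3.70)/2 × 1 = 4.6
  Sum = 127.845 µg/mL·hr
transdermal patch tail: 3.70/0.398 = 9.296; AUC_ev,0→∞ = 127.845 + 9.296 = 137.141 µg/mL·hr
F = (AUC_ev/D_ev)/(AUC_iv/D_iv) = (137.141/500)/(314.6155/200) = 0.274282/1.5730775 = 0.1744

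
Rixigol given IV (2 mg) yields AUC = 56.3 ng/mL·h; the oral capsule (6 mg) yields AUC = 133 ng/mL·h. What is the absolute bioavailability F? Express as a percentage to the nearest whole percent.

F = 79%

F = (AUC_ev / D_ev) / (AUC_iv / D_iv)
  = (133/6) / (56.3/2)
  = 22.1667 / 28.15 = 0.7874
  = 78.74%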